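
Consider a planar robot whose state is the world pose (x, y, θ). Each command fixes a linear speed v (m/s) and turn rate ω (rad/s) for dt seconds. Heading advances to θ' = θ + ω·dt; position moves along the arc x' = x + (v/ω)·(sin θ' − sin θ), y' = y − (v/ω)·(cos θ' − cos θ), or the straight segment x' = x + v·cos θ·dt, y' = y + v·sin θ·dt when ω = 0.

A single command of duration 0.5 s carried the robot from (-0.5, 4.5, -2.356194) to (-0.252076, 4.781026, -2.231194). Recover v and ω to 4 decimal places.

v = -0.7500, ω = 0.2500

Δθ = -2.231194 − -2.356194 = 0.125000
ω = Δθ/dt = 0.125000/0.5 = 0.2500
R = −Δy/(cos θ' − cos θ) = -3.0000
v = R·ω = -3.0000·0.2500 = -0.7500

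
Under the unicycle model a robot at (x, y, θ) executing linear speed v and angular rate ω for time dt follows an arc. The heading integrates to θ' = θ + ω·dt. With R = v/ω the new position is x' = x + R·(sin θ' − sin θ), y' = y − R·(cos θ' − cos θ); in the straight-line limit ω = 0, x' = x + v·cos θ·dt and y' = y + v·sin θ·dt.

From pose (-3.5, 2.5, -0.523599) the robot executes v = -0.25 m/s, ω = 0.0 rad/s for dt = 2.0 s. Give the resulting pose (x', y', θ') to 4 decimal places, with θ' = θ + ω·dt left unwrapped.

θ' = -0.5236 + 0.0·2.0 = -0.5236
ω = 0 → straight: x' = -3.5 + -0.25·cos(-0.5236)·2.0 = -3.9330
y' = 2.5 + -0.25·sin(-0.5236)·2.0 = 2.7500

(-3.9330, 2.7500, -0.5236)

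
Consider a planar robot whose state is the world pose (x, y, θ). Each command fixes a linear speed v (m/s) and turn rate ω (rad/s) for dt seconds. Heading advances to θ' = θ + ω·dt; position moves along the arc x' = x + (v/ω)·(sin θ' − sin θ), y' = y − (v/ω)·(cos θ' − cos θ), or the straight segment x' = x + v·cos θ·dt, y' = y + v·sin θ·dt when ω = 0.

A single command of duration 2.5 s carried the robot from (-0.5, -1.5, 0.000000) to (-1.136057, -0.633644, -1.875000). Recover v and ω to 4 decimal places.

Δθ = -1.875000 − 0.000000 = -1.875000
ω = Δθ/dt = -1.875000/2.5 = -0.7500
R = −Δy/(cos θ' − cos θ) = 0.6667
v = R·ω = 0.6667·-0.7500 = -0.5000

v = -0.5000, ω = -0.7500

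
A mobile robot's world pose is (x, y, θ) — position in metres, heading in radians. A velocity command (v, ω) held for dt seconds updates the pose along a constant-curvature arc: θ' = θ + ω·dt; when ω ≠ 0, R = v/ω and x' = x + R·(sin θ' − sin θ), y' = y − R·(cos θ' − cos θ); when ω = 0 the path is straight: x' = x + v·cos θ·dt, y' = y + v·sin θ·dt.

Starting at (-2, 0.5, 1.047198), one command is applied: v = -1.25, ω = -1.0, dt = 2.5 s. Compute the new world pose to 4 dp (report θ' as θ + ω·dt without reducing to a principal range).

(-4.3238, 0.9778, -1.4528)

θ' = 1.0472 + -1.0·2.5 = -1.4528
R = v/ω = -1.25/-1.0 = 1.2500
x' = -2 + 1.2500·(sin -1.4528 − sin 1.0472) = -4.3238
y' = 0.5 − 1.2500·(cos -1.4528 − cos 1.0472) = 0.9778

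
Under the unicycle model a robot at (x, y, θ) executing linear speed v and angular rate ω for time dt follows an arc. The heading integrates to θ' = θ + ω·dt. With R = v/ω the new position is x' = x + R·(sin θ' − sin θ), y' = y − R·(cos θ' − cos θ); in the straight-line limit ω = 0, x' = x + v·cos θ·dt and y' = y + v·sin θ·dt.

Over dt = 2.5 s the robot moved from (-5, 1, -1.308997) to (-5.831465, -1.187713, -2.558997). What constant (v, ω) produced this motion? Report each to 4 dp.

v = 1.0000, ω = -0.5000

Δθ = -2.558997 − -1.308997 = -1.250000
ω = Δθ/dt = -1.250000/2.5 = -0.5000
R = −Δy/(cos θ' − cos θ) = -2.0000
v = R·ω = -2.0000·-0.5000 = 1.0000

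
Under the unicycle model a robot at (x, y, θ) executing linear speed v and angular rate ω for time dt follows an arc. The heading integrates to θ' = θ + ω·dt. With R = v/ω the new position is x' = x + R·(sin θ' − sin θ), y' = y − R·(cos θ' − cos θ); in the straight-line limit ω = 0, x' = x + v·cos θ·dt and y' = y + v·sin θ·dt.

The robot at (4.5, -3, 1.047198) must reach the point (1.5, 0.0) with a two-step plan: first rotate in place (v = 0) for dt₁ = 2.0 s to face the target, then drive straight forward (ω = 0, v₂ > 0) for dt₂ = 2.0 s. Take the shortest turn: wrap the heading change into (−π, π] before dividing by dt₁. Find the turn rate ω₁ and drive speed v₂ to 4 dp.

heading to target = atan2(0−-3, 1.5−4.5) = 2.3562
Δθ = wrap(2.3562 − 1.0472) = 1.3090; ω₁ = Δθ/dt₁ = 0.6545
distance = √((1.5−4.5)² + (0−-3)²) = 4.2426; v₂ = distance/dt₂ = 2.1213

ω₁ = 0.6545, v₂ = 2.1213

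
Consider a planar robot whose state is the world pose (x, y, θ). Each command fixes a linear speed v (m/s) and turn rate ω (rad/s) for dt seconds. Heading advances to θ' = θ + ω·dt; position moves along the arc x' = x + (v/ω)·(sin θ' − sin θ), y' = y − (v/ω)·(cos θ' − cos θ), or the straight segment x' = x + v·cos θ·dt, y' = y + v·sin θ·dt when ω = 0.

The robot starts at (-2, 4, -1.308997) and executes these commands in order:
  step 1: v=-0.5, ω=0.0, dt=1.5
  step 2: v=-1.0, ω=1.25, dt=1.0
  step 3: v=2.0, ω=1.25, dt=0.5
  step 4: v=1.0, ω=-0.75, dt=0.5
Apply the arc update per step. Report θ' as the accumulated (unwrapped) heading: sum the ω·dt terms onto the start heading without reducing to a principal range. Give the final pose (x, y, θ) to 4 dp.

(-1.5054, 5.7464, 0.1910)

step 1: θ'=-1.3090 (straight) → pose (-2.1941, 4.7244, -1.3090)
step 2: θ'=-0.0590 (R=-0.8000) → pose (-2.9197, 5.3160, -0.0590)
step 3: θ'=0.5660 (R=1.6000) → pose (-1.9673, 5.5627, 0.5660)
step 4: θ'=0.1910 (R=-1.3333) → pose (-1.5054, 5.7464, 0.1910)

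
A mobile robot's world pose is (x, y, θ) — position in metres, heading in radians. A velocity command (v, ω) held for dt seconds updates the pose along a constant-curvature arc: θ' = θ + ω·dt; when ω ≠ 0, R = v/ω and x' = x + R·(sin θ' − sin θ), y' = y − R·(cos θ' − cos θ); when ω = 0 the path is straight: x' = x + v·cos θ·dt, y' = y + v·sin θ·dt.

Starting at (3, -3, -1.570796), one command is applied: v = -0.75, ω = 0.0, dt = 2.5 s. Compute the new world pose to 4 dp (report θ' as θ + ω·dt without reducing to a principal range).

θ' = -1.5708 + 0.0·2.5 = -1.5708
ω = 0 → straight: x' = 3 + -0.75·cos(-1.5708)·2.5 = 3.0000
y' = -3 + -0.75·sin(-1.5708)·2.5 = -1.1250

(3.0000, -1.1250, -1.5708)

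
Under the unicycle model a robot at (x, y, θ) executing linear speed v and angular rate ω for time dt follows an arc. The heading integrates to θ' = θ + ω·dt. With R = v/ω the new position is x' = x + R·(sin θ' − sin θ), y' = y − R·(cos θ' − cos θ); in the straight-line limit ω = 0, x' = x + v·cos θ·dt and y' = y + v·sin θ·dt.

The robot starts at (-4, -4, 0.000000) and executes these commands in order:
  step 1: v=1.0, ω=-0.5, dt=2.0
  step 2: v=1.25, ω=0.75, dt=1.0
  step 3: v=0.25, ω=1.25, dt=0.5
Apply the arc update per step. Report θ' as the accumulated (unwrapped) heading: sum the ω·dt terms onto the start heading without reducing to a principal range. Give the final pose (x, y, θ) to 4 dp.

step 1: θ'=-1.0000 (R=-2.0000) → pose (-2.3171, -4.9194, -1.0000)
step 2: θ'=-0.2500 (R=1.6667) → pose (-1.3269, -5.6337, -0.2500)
step 3: θ'=0.3750 (R=0.2000) → pose (-1.2042, -5.6261, 0.3750)

(-1.2042, -5.6261, 0.3750)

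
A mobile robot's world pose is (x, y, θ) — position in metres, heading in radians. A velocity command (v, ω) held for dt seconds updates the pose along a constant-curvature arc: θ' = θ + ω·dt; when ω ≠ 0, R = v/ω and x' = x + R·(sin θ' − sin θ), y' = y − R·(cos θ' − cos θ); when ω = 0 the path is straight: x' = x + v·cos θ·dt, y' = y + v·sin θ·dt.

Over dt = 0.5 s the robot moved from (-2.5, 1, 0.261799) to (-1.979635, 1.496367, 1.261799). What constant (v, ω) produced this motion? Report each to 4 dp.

Δθ = 1.261799 − 0.261799 = 1.000000
ω = Δθ/dt = 1.000000/0.5 = 2.0000
R = Δx/(sin θ' − sin θ) = 0.7500
v = R·ω = 0.7500·2.0000 = 1.5000

v = 1.5000, ω = 2.0000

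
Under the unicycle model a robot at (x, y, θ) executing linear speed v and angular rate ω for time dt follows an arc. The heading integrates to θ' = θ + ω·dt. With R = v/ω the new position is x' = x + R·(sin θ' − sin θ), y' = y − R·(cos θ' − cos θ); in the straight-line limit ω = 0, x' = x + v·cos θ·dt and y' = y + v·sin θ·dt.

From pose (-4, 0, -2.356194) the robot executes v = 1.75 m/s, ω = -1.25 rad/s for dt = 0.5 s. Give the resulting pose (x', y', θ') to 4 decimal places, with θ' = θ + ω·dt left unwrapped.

(-4.7664, -0.3921, -2.9812)

θ' = -2.3562 + -1.25·0.5 = -2.9812
R = v/ω = 1.75/-1.25 = -1.4000
x' = -4 + -1.4000·(sin -2.9812 − sin -2.3562) = -4.7664
y' = 0 − -1.4000·(cos -2.9812 − cos -2.3562) = -0.3921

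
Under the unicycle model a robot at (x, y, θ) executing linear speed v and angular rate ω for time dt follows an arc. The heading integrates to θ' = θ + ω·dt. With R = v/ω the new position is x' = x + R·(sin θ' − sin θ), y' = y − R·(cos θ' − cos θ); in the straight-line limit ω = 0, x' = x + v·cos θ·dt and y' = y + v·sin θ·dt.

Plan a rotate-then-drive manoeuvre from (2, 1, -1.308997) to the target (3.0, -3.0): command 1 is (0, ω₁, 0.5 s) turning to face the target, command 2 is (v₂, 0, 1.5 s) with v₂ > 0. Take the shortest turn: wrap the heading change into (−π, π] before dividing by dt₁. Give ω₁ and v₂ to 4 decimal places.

heading to target = atan2(-3−1, 3−2) = -1.3258
Δθ = wrap(-1.3258 − -1.3090) = -0.0168; ω₁ = Δθ/dt₁ = -0.0336
distance = √((3−2)² + (-3−1)²) = 4.1231; v₂ = distance/dt₂ = 2.7487

ω₁ = -0.0336, v₂ = 2.7487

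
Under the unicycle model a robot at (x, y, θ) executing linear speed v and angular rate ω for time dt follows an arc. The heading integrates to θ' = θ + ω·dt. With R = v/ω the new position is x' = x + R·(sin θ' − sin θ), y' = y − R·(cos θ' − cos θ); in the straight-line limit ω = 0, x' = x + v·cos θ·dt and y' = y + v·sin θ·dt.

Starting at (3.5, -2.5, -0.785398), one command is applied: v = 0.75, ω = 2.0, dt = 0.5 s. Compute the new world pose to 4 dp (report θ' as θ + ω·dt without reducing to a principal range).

(3.8450, -2.6012, 0.2146)

θ' = -0.7854 + 2.0·0.5 = 0.2146
R = v/ω = 0.75/2.0 = 0.3750
x' = 3.5 + 0.3750·(sin 0.2146 − sin -0.7854) = 3.8450
y' = -2.5 − 0.3750·(cos 0.2146 − cos -0.7854) = -2.6012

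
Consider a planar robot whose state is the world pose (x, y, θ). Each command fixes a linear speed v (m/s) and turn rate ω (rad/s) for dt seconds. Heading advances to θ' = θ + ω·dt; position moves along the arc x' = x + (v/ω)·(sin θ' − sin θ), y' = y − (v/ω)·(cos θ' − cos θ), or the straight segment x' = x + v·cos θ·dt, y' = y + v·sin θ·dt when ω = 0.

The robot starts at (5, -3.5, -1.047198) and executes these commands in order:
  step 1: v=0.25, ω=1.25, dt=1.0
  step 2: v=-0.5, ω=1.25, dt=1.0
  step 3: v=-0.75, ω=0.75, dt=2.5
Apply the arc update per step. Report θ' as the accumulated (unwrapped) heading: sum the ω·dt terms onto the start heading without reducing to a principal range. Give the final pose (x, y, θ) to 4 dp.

(6.0750, -5.0410, 3.3278)

step 1: θ'=0.2028 (R=0.2000) → pose (5.2135, -3.5959, 0.2028)
step 2: θ'=1.4528 (R=-0.4000) → pose (4.8968, -3.9406, 1.4528)
step 3: θ'=3.3278 (R=-1.0000) → pose (6.0750, -5.0410, 3.3278)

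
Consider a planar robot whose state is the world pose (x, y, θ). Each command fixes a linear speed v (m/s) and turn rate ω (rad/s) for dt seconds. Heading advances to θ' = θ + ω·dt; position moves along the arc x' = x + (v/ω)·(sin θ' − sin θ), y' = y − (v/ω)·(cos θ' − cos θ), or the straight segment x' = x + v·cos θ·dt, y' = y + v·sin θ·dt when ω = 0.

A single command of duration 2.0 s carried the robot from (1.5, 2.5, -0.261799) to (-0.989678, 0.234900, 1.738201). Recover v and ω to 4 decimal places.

Δθ = 1.738201 − -0.261799 = 2.000000
ω = Δθ/dt = 2.000000/2.0 = 1.0000
R = Δx/(sin θ' − sin θ) = -2.0000
v = R·ω = -2.0000·1.0000 = -2.0000

v = -2.0000, ω = 1.0000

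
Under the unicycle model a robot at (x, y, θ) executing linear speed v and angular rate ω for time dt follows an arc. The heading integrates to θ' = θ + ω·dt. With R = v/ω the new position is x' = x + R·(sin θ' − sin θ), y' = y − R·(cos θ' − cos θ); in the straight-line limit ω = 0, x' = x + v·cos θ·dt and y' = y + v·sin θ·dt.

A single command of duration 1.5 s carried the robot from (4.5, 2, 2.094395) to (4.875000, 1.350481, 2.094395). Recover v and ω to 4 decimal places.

Δθ = 2.094395 − 2.094395 = 0.000000
ω = Δθ/dt = 0.000000/1.5 = 0.0000
ω = 0 → v = (Δx·cos θ + Δy·sin θ)/dt = -0.5000

v = -0.5000, ω = 0.0000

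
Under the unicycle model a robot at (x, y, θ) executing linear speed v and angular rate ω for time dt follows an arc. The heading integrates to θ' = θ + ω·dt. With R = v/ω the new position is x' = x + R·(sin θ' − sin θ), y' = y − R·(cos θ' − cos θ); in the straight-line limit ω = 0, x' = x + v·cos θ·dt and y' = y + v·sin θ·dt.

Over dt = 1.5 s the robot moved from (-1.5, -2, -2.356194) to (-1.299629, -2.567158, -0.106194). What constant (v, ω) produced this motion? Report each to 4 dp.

v = 0.5000, ω = 1.5000

Δθ = -0.106194 − -2.356194 = 2.250000
ω = Δθ/dt = 2.250000/1.5 = 1.5000
R = −Δy/(cos θ' − cos θ) = 0.3333
v = R·ω = 0.3333·1.5000 = 0.5000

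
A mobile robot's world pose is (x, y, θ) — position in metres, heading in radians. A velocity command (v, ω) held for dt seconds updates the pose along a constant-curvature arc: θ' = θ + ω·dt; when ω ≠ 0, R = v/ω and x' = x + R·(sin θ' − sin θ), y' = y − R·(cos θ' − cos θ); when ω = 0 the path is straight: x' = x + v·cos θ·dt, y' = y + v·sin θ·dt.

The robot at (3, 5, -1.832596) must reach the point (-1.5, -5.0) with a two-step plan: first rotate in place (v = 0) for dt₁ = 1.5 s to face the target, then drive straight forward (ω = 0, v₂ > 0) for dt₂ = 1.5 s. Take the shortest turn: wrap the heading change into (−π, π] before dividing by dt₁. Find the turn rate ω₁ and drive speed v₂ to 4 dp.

heading to target = atan2(-5−5, -1.5−3) = -1.9937
Δθ = wrap(-1.9937 − -1.8326) = -0.1611; ω₁ = Δθ/dt₁ = -0.1074
distance = √((-1.5−3)² + (-5−5)²) = 10.9659; v₂ = distance/dt₂ = 7.3106

ω₁ = -0.1074, v₂ = 7.3106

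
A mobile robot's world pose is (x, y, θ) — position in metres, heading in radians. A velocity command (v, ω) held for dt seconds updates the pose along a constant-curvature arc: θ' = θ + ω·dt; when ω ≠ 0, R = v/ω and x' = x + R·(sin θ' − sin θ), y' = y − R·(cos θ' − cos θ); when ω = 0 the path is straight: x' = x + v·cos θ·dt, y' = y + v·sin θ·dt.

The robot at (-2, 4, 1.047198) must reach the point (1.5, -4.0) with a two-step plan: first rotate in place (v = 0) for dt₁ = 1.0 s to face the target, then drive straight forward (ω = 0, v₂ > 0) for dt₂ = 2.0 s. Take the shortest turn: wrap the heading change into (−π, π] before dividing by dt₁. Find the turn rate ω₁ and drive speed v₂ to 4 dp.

ω₁ = -2.2056, v₂ = 4.3661

heading to target = atan2(-4−4, 1.5−-2) = -1.1584
Δθ = wrap(-1.1584 − 1.0472) = -2.2056; ω₁ = Δθ/dt₁ = -2.2056
distance = √((1.5−-2)² + (-4−4)²) = 8.7321; v₂ = distance/dt₂ = 4.3661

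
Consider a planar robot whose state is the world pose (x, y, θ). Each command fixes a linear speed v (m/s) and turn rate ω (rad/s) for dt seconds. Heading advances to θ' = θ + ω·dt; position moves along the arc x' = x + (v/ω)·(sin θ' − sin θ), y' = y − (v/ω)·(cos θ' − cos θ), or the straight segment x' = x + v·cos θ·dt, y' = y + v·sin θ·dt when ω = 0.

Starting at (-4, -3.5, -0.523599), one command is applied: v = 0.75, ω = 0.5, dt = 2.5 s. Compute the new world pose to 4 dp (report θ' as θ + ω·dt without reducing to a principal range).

θ' = -0.5236 + 0.5·2.5 = 0.7264
R = v/ω = 0.75/0.5 = 1.5000
x' = -4 + 1.5000·(sin 0.7264 − sin -0.5236) = -2.2537
y' = -3.5 − 1.5000·(cos 0.7264 − cos -0.5236) = -3.3223

(-2.2537, -3.3223, 0.7264)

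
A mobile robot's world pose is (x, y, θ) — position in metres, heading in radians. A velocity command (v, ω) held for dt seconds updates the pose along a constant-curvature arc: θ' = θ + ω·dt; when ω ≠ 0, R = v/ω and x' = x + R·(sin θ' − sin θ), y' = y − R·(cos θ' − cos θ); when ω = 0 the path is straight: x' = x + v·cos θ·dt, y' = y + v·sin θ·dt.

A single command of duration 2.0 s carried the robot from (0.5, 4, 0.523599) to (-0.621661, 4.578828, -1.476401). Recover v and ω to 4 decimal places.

Δθ = -1.476401 − 0.523599 = -2.000000
ω = Δθ/dt = -2.000000/2.0 = -1.0000
R = Δx/(sin θ' − sin θ) = 0.7500
v = R·ω = 0.7500·-1.0000 = -0.7500

v = -0.7500, ω = -1.0000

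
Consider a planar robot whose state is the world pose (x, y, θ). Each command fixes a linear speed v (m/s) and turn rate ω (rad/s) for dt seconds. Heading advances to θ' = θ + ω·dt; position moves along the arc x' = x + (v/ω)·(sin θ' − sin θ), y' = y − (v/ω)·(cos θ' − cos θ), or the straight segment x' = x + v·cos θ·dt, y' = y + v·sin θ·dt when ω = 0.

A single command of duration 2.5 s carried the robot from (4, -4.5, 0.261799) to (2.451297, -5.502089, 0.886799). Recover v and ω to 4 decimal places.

v = -0.7500, ω = 0.2500

Δθ = 0.886799 − 0.261799 = 0.625000
ω = Δθ/dt = 0.625000/2.5 = 0.2500
R = Δx/(sin θ' − sin θ) = -3.0000
v = R·ω = -3.0000·0.2500 = -0.7500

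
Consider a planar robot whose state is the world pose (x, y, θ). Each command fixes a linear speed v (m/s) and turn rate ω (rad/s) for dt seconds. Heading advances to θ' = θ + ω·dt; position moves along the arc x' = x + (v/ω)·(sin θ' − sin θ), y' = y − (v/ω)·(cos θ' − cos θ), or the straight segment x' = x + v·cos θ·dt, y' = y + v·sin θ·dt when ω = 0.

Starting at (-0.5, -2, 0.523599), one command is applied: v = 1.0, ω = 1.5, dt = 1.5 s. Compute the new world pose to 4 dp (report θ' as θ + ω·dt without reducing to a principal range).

θ' = 0.5236 + 1.5·1.5 = 2.7736
R = v/ω = 1.0/1.5 = 0.6667
x' = -0.5 + 0.6667·(sin 2.7736 − sin 0.5236) = -0.5935
y' = -2 − 0.6667·(cos 2.7736 − cos 0.5236) = -0.8006

(-0.5935, -0.8006, 2.7736)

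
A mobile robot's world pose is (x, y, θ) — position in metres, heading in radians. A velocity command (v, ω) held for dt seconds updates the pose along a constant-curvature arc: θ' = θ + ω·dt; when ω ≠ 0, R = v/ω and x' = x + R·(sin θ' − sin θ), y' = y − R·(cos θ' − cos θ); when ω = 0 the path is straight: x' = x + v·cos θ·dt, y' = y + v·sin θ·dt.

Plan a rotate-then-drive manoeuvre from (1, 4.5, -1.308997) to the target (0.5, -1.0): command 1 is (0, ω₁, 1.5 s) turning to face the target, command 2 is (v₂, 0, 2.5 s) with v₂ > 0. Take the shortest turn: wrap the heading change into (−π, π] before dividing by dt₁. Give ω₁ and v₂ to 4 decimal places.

heading to target = atan2(-1−4.5, 0.5−1) = -1.6615
Δθ = wrap(-1.6615 − -1.3090) = -0.3525; ω₁ = Δθ/dt₁ = -0.2350
distance = √((0.5−1)² + (-1−4.5)²) = 5.5227; v₂ = distance/dt₂ = 2.2091

ω₁ = -0.2350, v₂ = 2.2091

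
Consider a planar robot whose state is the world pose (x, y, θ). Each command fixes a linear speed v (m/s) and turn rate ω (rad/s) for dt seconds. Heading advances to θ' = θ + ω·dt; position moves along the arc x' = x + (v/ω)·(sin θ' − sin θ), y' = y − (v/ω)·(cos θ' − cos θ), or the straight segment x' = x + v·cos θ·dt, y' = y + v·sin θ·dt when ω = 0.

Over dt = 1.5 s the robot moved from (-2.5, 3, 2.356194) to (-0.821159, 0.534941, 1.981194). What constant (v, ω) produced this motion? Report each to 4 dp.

Δθ = 1.981194 − 2.356194 = -0.375000
ω = Δθ/dt = -0.375000/1.5 = -0.2500
R = −Δy/(cos θ' − cos θ) = 8.0000
v = R·ω = 8.0000·-0.2500 = -2.0000

v = -2.0000, ω = -0.2500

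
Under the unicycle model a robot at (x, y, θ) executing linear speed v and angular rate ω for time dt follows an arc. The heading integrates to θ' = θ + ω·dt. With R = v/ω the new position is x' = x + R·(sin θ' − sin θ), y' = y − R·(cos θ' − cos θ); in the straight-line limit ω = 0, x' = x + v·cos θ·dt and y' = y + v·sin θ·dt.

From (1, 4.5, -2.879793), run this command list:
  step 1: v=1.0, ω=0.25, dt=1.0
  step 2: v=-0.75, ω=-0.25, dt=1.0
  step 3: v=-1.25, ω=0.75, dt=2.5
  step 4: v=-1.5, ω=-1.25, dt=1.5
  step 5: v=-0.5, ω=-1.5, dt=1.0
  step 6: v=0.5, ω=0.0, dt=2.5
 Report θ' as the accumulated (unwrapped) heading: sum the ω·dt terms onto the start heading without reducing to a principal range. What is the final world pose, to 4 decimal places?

step 1: θ'=-2.6298 (R=4.0000) → pose (0.0763, 4.1238, -2.6298)
step 2: θ'=-2.8798 (R=3.0000) → pose (0.7691, 4.4059, -2.8798)
step 3: θ'=-1.0048 (R=-1.6667) → pose (1.7445, 6.9096, -1.0048)
step 4: θ'=-2.8798 (R=1.2000) → pose (2.4467, 8.7122, -2.8798)
step 5: θ'=-4.3798 (R=0.3333) → pose (2.8481, 8.4991, -4.3798)
step 6: θ'=-4.3798 (straight) → pose (2.4400, 9.6806, -4.3798)

(2.4400, 9.6806, -4.3798)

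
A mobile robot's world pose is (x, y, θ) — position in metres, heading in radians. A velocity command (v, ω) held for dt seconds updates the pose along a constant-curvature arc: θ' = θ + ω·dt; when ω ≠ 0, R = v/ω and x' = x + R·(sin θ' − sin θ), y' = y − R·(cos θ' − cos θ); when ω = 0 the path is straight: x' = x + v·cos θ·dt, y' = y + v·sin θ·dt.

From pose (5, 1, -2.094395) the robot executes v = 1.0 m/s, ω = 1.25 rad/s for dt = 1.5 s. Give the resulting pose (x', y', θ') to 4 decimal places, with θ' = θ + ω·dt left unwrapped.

θ' = -2.0944 + 1.25·1.5 = -0.2194
R = v/ω = 1.0/1.25 = 0.8000
x' = 5 + 0.8000·(sin -0.2194 − sin -2.0944) = 5.5187
y' = 1 − 0.8000·(cos -0.2194 − cos -2.0944) = -0.1808

(5.5187, -0.1808, -0.2194)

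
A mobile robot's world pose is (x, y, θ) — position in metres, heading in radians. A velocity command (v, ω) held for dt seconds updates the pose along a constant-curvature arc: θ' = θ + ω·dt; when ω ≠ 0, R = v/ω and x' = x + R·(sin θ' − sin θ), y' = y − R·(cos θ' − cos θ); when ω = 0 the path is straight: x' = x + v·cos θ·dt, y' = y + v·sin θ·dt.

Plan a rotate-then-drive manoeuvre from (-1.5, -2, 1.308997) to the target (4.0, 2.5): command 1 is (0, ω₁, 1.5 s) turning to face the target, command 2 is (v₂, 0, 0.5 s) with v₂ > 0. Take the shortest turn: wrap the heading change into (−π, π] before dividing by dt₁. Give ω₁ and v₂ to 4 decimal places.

ω₁ = -0.4155, v₂ = 14.2127

heading to target = atan2(2.5−-2, 4−-1.5) = 0.6857
Δθ = wrap(0.6857 − 1.3090) = -0.6233; ω₁ = Δθ/dt₁ = -0.4155
distance = √((4−-1.5)² + (2.5−-2)²) = 7.1063; v₂ = distance/dt₂ = 14.2127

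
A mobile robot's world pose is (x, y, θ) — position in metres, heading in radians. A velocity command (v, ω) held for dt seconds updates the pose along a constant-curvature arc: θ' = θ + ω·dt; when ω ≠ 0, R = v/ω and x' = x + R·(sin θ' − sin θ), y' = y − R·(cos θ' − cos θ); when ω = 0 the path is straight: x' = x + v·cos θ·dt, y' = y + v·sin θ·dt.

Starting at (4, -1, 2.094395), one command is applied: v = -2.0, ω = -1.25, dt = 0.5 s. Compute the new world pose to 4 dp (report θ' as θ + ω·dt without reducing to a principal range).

(4.2061, -1.9620, 1.4694)

θ' = 2.0944 + -1.25·0.5 = 1.4694
R = v/ω = -2.0/-1.25 = 1.6000
x' = 4 + 1.6000·(sin 1.4694 − sin 2.0944) = 4.2061
y' = -1 − 1.6000·(cos 1.4694 − cos 2.0944) = -1.9620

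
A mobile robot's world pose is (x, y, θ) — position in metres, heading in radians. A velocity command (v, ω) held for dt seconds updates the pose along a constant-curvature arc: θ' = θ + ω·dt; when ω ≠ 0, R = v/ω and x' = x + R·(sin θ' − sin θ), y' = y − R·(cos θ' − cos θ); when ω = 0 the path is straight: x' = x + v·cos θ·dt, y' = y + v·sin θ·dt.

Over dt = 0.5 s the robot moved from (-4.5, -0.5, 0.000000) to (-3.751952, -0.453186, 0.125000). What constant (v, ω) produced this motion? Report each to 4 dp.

v = 1.5000, ω = 0.2500

Δθ = 0.125000 − 0.000000 = 0.125000
ω = Δθ/dt = 0.125000/0.5 = 0.2500
R = Δx/(sin θ' − sin θ) = 6.0000
v = R·ω = 6.0000·0.2500 = 1.5000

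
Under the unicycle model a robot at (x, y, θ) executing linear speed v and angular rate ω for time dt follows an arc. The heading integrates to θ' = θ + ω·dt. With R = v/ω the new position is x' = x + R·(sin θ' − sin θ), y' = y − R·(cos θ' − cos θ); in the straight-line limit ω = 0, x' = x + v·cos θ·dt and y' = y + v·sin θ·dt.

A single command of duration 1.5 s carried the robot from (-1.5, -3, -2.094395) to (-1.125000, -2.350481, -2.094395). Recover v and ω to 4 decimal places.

Δθ = -2.094395 − -2.094395 = 0.000000
ω = Δθ/dt = 0.000000/1.5 = 0.0000
ω = 0 → v = (Δx·cos θ + Δy·sin θ)/dt = -0.5000

v = -0.5000, ω = 0.0000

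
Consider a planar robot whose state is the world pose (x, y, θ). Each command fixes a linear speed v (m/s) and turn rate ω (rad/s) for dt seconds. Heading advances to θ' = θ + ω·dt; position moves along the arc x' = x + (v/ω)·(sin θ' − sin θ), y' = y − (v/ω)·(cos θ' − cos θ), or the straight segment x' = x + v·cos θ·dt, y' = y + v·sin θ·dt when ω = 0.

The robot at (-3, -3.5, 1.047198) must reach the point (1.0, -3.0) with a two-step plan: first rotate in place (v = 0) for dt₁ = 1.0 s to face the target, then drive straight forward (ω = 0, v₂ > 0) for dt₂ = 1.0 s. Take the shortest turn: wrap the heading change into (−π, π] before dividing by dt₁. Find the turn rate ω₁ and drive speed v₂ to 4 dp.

heading to target = atan2(-3−-3.5, 1−-3) = 0.1244
Δθ = wrap(0.1244 − 1.0472) = -0.9228; ω₁ = Δθ/dt₁ = -0.9228
distance = √((1−-3)² + (-3−-3.5)²) = 4.0311; v₂ = distance/dt₂ = 4.0311

ω₁ = -0.9228, v₂ = 4.0311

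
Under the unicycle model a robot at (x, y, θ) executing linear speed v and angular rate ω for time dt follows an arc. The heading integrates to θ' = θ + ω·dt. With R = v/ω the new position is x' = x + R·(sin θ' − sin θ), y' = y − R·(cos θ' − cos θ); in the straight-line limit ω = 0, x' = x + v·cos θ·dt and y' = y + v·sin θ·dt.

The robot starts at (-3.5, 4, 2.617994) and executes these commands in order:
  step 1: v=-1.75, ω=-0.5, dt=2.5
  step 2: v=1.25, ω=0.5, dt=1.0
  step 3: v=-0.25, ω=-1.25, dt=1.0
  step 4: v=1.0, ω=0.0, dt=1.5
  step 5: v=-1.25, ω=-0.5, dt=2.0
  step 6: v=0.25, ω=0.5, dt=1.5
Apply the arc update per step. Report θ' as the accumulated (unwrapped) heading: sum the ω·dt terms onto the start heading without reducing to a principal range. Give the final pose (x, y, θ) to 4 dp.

(-2.7471, 1.8624, 0.3680)

step 1: θ'=1.3680 (R=3.5000) → pose (-1.8217, 0.2640, 1.3680)
step 2: θ'=1.8680 (R=2.5000) → pose (-1.8801, 1.4996, 1.8680)
step 3: θ'=0.6180 (R=0.2000) → pose (-1.9554, 1.2780, 0.6180)
step 4: θ'=0.6180 (straight) → pose (-0.7329, 2.1471, 0.6180)
step 5: θ'=-0.3820 (R=2.5000) → pose (-3.1133, 1.8649, -0.3820)
step 6: θ'=0.3680 (R=0.5000) → pose (-2.7471, 1.8624, 0.3680)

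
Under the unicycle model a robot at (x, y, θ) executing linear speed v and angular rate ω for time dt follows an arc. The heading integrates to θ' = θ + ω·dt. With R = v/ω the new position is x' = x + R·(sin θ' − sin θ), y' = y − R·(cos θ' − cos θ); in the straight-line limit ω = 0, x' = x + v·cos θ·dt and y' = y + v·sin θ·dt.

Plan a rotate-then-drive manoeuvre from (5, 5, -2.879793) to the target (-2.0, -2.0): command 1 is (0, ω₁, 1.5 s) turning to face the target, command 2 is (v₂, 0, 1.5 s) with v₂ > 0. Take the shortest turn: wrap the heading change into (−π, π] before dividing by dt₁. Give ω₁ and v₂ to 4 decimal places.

heading to target = atan2(-2−5, -2−5) = -2.3562
Δθ = wrap(-2.3562 − -2.8798) = 0.5236; ω₁ = Δθ/dt₁ = 0.3491
distance = √((-2−5)² + (-2−5)²) = 9.8995; v₂ = distance/dt₂ = 6.5997

ω₁ = 0.3491, v₂ = 6.5997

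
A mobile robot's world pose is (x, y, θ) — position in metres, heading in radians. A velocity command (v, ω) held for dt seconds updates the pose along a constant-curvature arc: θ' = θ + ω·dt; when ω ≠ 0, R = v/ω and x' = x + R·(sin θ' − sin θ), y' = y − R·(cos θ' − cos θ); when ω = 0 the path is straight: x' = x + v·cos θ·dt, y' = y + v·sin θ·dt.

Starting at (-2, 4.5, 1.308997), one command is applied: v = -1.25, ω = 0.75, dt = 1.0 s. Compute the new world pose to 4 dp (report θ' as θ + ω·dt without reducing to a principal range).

(-1.8621, 3.2869, 2.0590)

θ' = 1.3090 + 0.75·1.0 = 2.0590
R = v/ω = -1.25/0.75 = -1.6667
x' = -2 + -1.6667·(sin 2.0590 − sin 1.3090) = -1.8621
y' = 4.5 − -1.6667·(cos 2.0590 − cos 1.3090) = 3.2869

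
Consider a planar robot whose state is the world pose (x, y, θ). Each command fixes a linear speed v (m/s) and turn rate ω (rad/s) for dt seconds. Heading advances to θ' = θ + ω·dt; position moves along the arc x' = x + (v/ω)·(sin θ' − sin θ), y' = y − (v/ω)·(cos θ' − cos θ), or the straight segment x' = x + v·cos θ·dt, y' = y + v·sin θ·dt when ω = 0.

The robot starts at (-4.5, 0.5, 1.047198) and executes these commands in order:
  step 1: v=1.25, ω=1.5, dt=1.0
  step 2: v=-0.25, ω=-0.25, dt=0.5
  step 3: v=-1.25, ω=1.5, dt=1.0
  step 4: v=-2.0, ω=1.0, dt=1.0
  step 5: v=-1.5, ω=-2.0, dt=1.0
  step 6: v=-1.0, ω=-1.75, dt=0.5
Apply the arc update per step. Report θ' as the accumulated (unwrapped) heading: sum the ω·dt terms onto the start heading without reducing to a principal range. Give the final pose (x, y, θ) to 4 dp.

(-1.6916, 3.9956, 2.0472)

step 1: θ'=2.5472 (R=0.8333) → pose (-4.7550, 1.6071, 2.5472)
step 2: θ'=2.4222 (R=1.0000) → pose (-4.6561, 1.5308, 2.4222)
step 3: θ'=3.9222 (R=-0.8333) → pose (-3.5206, 1.5656, 3.9222)
step 4: θ'=4.9222 (R=-2.0000) → pose (-2.9718, 3.4031, 4.9222)
step 5: θ'=2.9222 (R=0.7500) → pose (-2.0751, 4.2913, 2.9222)
step 6: θ'=2.0472 (R=0.5714) → pose (-1.6916, 3.9956, 2.0472)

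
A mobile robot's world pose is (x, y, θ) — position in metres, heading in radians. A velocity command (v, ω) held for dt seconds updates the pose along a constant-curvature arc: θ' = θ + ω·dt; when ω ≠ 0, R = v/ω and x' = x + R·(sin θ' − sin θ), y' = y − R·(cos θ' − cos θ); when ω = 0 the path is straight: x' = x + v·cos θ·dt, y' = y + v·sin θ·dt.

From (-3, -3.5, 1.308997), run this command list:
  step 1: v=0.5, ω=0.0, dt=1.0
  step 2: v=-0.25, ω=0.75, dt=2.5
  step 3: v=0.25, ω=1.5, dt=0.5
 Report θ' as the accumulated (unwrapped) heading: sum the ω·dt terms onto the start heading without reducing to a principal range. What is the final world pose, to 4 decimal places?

(-2.6461, -3.4858, 3.9340)

step 1: θ'=1.3090 (straight) → pose (-2.8706, -3.0170, 1.3090)
step 2: θ'=3.1840 (R=-0.3333) → pose (-2.5345, -3.4363, 3.1840)
step 3: θ'=3.9340 (R=0.1667) → pose (-2.6461, -3.4858, 3.9340)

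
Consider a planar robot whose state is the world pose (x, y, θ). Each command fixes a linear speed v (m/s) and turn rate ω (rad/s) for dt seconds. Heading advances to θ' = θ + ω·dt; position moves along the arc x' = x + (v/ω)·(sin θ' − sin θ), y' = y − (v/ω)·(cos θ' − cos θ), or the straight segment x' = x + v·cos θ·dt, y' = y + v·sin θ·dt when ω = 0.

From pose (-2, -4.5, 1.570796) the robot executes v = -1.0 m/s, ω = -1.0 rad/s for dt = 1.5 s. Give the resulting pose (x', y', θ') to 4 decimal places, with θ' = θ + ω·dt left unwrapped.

(-2.9293, -5.4975, 0.0708)

θ' = 1.5708 + -1.0·1.5 = 0.0708
R = v/ω = -1.0/-1.0 = 1.0000
x' = -2 + 1.0000·(sin 0.0708 − sin 1.5708) = -2.9293
y' = -4.5 − 1.0000·(cos 0.0708 − cos 1.5708) = -5.4975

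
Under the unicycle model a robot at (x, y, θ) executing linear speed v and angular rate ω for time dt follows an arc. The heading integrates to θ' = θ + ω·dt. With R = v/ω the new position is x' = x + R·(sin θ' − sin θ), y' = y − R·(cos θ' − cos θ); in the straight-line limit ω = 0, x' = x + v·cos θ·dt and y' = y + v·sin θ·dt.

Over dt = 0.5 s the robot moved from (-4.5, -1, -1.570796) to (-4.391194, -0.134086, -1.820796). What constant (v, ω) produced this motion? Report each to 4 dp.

v = -1.7500, ω = -0.5000

Δθ = -1.820796 − -1.570796 = -0.250000
ω = Δθ/dt = -0.250000/0.5 = -0.5000
R = −Δy/(cos θ' − cos θ) = 3.5000
v = R·ω = 3.5000·-0.5000 = -1.7500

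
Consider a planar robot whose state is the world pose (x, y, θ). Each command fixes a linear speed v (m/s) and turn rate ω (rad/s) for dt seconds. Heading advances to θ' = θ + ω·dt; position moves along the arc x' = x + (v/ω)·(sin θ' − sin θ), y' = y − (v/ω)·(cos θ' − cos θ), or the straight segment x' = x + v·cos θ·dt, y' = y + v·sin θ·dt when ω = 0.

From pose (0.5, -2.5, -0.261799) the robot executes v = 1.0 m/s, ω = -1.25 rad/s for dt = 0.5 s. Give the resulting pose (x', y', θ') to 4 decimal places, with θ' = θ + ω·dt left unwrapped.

θ' = -0.2618 + -1.25·0.5 = -0.8868
R = v/ω = 1.0/-1.25 = -0.8000
x' = 0.5 + -0.8000·(sin -0.8868 − sin -0.2618) = 0.9130
y' = -2.5 − -0.8000·(cos -0.8868 − cos -0.2618) = -2.7672

(0.9130, -2.7672, -0.8868)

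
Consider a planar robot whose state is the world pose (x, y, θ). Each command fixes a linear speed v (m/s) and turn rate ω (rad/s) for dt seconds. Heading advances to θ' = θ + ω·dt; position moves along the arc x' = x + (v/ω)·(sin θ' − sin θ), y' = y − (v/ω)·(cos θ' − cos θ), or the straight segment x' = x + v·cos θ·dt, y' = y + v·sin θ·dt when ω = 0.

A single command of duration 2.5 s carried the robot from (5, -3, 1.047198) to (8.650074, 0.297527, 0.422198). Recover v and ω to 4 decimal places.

v = 2.0000, ω = -0.2500

Δθ = 0.422198 − 1.047198 = -0.625000
ω = Δθ/dt = -0.625000/2.5 = -0.2500
R = Δx/(sin θ' − sin θ) = -8.0000
v = R·ω = -8.0000·-0.2500 = 2.0000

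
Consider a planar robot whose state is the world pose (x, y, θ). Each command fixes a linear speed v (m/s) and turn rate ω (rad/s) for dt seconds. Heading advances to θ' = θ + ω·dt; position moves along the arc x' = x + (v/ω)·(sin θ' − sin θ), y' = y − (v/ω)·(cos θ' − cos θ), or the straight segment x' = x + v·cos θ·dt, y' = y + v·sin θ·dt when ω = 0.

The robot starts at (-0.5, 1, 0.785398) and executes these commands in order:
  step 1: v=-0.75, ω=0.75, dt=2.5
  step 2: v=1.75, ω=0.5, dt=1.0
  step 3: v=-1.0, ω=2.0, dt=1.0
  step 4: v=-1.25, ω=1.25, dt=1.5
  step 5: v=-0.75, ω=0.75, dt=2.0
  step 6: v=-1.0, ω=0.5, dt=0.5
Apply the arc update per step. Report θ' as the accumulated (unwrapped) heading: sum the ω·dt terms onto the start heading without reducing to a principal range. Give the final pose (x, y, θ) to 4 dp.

step 1: θ'=2.6604 (R=-1.0000) → pose (-0.2557, -0.5935, 2.6604)
step 2: θ'=3.1604 (R=3.5000) → pose (-1.9415, -0.1967, 3.1604)
step 3: θ'=5.1604 (R=-0.5000) → pose (-1.5002, 0.5198, 5.1604)
step 4: θ'=7.0354 (R=-1.0000) → pose (-3.0848, 0.8168, 7.0354)
step 5: θ'=8.5354 (R=-1.0000) → pose (-3.1782, -0.5433, 8.5354)
step 6: θ'=8.7854 (R=-2.0000) → pose (-2.8183, -0.8884, 8.7854)

(-2.8183, -0.8884, 8.7854)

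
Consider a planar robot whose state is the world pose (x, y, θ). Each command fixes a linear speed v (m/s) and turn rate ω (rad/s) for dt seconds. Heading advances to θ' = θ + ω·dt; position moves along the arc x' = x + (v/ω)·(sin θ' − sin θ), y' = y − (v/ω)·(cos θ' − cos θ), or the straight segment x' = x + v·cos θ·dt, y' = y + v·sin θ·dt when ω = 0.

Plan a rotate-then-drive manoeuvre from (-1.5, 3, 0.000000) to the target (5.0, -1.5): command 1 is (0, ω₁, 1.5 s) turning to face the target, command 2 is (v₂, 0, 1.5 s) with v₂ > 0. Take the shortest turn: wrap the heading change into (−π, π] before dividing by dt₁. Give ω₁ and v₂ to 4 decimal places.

ω₁ = -0.4037, v₂ = 5.2705

heading to target = atan2(-1.5−3, 5−-1.5) = -0.6055
Δθ = wrap(-0.6055 − 0.0000) = -0.6055; ω₁ = Δθ/dt₁ = -0.4037
distance = √((5−-1.5)² + (-1.5−3)²) = 7.9057; v₂ = distance/dt₂ = 5.2705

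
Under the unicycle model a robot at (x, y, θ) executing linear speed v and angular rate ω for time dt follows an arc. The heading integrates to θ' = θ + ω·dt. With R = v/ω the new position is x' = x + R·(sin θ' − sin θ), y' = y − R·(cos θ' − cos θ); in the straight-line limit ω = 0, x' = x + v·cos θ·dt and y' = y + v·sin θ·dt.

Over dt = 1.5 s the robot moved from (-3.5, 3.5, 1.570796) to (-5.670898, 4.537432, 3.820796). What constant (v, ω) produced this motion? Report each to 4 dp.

Δθ = 3.820796 − 1.570796 = 2.250000
ω = Δθ/dt = 2.250000/1.5 = 1.5000
R = Δx/(sin θ' − sin θ) = 1.3333
v = R·ω = 1.3333·1.5000 = 2.0000

v = 2.0000, ω = 1.5000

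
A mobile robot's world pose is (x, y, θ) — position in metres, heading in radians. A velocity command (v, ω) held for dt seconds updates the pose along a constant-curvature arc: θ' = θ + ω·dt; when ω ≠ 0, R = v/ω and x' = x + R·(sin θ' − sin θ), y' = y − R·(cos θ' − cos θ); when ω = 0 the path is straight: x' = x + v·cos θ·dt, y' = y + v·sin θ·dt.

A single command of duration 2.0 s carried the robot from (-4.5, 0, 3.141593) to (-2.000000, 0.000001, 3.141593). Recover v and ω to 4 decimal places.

Δθ = 3.141593 − 3.141593 = 0.000000
ω = Δθ/dt = 0.000000/2.0 = 0.0000
ω = 0 → v = (Δx·cos θ + Δy·sin θ)/dt = -1.2500

v = -1.2500, ω = 0.0000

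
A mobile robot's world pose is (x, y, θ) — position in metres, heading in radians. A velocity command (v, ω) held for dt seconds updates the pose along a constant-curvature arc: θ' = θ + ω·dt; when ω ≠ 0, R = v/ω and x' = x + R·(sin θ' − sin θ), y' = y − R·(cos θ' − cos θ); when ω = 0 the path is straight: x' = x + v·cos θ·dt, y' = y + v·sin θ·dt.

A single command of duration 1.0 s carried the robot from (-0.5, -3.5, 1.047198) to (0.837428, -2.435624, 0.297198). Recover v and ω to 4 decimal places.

v = 1.7500, ω = -0.7500

Δθ = 0.297198 − 1.047198 = -0.750000
ω = Δθ/dt = -0.750000/1.0 = -0.7500
R = Δx/(sin θ' − sin θ) = -2.3333
v = R·ω = -2.3333·-0.7500 = 1.7500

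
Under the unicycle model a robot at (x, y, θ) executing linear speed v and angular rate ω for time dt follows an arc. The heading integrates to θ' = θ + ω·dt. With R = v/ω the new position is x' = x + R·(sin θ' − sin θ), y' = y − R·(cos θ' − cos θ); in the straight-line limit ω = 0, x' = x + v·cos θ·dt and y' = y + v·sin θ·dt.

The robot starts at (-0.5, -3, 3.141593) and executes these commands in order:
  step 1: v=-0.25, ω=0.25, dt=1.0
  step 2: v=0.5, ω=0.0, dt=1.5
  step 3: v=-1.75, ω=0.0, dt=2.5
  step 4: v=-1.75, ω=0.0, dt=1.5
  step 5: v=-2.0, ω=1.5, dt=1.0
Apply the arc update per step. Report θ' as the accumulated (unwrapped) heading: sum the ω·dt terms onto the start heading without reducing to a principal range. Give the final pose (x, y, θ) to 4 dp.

step 1: θ'=3.3916 (R=-1.0000) → pose (-0.2526, -2.9689, 3.3916)
step 2: θ'=3.3916 (straight) → pose (-0.9793, -3.1545, 3.3916)
step 3: θ'=3.3916 (straight) → pose (3.2597, -2.0721, 3.3916)
step 4: θ'=3.3916 (straight) → pose (5.8031, -1.4226, 3.3916)
step 5: θ'=4.8916 (R=-1.3333) → pose (6.7852, 0.1069, 4.8916)

(6.7852, 0.1069, 4.8916)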